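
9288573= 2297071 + 6991502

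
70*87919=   6154330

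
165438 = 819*202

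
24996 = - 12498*( - 2)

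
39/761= 39/761  =  0.05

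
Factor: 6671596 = 2^2*1667899^1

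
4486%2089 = 308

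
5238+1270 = 6508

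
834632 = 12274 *68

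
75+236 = 311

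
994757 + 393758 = 1388515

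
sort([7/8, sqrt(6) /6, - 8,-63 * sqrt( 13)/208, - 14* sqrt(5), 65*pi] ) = [ - 14 * sqrt( 5) , - 8, - 63 * sqrt(13 )/208  ,  sqrt( 6)/6, 7/8,65*pi] 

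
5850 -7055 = -1205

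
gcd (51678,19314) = 522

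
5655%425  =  130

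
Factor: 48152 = 2^3 * 13^1*463^1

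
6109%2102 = 1905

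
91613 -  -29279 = 120892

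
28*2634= 73752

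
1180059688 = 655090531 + 524969157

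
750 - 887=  - 137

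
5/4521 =5/4521 = 0.00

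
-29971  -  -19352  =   - 10619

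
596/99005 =596/99005 = 0.01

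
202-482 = -280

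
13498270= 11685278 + 1812992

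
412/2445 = 412/2445   =  0.17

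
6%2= 0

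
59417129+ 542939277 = 602356406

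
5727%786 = 225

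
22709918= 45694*497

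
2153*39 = 83967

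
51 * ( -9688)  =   - 494088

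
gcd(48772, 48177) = 1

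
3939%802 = 731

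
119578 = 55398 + 64180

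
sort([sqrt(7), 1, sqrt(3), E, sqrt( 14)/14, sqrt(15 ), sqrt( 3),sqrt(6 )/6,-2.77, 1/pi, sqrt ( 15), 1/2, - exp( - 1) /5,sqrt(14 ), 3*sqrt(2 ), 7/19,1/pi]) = [ - 2.77, - exp(  -  1 ) /5, sqrt( 14 ) /14, 1/pi, 1/pi , 7/19, sqrt(6) /6, 1/2, 1, sqrt(3 ),sqrt(3 ), sqrt(7 ), E,sqrt(14), sqrt(15),sqrt (15), 3*sqrt( 2 )]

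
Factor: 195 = 3^1*5^1*13^1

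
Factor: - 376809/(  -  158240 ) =381/160  =  2^( - 5 )*3^1 * 5^(-1)*127^1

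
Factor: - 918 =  - 2^1*3^3 * 17^1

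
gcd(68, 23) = 1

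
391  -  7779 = -7388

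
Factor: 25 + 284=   3^1*103^1 = 309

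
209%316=209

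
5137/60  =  5137/60 = 85.62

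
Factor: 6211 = 6211^1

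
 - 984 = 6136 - 7120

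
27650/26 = 13825/13 = 1063.46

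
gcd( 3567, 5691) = 3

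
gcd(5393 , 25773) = 1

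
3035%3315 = 3035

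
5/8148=5/8148 = 0.00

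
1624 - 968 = 656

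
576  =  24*24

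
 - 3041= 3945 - 6986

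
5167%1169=491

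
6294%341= 156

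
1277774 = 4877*262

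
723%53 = 34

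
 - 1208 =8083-9291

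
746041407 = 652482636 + 93558771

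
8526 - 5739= 2787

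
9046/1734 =5 + 188/867 = 5.22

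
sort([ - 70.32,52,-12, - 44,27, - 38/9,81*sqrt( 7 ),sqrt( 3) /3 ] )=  [ - 70.32, -44, - 12, - 38/9,sqrt (3) /3, 27,52 , 81 * sqrt(7) ]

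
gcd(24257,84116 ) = 1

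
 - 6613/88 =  - 76  +  75/88  =  - 75.15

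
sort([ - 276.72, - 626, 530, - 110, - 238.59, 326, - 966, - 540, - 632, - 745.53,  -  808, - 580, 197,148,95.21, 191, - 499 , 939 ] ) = [ -966, - 808, - 745.53,-632, - 626, - 580, - 540,-499, - 276.72, - 238.59, - 110,95.21,148, 191,197,326, 530, 939]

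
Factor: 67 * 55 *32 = 2^5*5^1*11^1*67^1 =117920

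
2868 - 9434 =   -  6566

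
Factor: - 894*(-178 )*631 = 2^2*3^1*89^1*149^1*631^1=100412292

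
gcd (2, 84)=2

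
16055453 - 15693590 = 361863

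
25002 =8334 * 3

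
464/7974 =232/3987= 0.06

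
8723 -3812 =4911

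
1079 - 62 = 1017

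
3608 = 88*41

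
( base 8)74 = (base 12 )50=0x3c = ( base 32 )1s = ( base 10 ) 60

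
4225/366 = 4225/366 = 11.54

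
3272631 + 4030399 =7303030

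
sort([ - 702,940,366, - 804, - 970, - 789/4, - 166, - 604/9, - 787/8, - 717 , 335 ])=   [ - 970, -804, - 717, - 702, -789/4, - 166, - 787/8, - 604/9,335, 366, 940 ]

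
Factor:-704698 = - 2^1*352349^1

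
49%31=18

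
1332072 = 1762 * 756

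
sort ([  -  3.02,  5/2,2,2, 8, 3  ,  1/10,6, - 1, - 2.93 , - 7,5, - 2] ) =[ - 7,-3.02, - 2.93, - 2,-1,1/10,  2, 2,  5/2,3, 5, 6 , 8]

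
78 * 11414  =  890292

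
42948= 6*7158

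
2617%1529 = 1088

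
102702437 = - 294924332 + 397626769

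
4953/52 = 381/4 = 95.25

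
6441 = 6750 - 309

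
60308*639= 38536812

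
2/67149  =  2/67149 =0.00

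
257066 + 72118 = 329184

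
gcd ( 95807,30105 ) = 1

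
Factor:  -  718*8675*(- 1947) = 2^1*3^1*5^2 * 11^1*59^1*347^1*359^1= 12127181550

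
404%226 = 178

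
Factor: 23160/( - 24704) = -2^(-4)*3^1* 5^1 = - 15/16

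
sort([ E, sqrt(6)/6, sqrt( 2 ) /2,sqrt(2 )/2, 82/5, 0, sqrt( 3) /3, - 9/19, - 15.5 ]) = [- 15.5,- 9/19, 0,  sqrt( 6)/6, sqrt(3) /3,sqrt( 2) /2,sqrt(2)/2,  E, 82/5 ]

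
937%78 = 1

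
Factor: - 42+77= 35 = 5^1*7^1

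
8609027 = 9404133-795106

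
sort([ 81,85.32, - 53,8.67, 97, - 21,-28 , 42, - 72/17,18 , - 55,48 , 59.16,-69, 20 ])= [-69, - 55, - 53, - 28, - 21, - 72/17,8.67,18, 20, 42, 48, 59.16,  81,85.32 , 97 ]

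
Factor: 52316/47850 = 2^1 * 3^( - 1)* 5^ ( - 2 )*41^1 = 82/75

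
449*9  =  4041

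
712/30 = 356/15 = 23.73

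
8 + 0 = 8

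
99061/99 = 1000 + 61/99= 1000.62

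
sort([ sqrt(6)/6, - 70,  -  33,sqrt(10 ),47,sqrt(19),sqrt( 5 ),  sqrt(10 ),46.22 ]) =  [ - 70, - 33,sqrt(6 )/6, sqrt(5 ),sqrt( 10),sqrt( 10 ), sqrt( 19 ),46.22,47 ]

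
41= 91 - 50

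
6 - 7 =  - 1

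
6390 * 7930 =50672700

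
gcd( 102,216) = 6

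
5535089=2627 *2107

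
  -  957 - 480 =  -1437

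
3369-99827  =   - 96458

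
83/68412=83/68412= 0.00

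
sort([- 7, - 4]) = [ - 7, - 4] 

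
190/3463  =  190/3463 = 0.05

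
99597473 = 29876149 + 69721324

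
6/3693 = 2/1231 = 0.00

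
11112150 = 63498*175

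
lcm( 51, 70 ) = 3570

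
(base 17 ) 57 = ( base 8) 134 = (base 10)92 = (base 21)48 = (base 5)332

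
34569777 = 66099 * 523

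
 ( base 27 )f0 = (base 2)110010101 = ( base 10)405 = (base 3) 120000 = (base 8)625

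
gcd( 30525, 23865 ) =555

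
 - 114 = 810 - 924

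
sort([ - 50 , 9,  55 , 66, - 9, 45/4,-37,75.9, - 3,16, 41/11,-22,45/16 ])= [ - 50, - 37, - 22, - 9, - 3,45/16, 41/11,9, 45/4,16,55, 66, 75.9]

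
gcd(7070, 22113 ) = 7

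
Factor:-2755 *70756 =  - 2^2*5^1*7^2*19^3*29^1 = - 194932780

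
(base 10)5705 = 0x1649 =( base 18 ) HAH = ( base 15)1a55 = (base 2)1011001001001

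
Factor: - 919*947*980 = - 852887140 = - 2^2*5^1*7^2 * 919^1*947^1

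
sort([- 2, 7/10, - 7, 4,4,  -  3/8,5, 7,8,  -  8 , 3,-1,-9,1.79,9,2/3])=[-9  , -8, - 7,  -  2, - 1,-3/8, 2/3,7/10,1.79, 3,4,4, 5, 7,8,9 ]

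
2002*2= 4004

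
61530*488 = 30026640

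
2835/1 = 2835 = 2835.00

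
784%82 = 46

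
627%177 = 96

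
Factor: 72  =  2^3*3^2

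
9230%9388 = 9230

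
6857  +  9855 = 16712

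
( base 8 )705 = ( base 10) 453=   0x1C5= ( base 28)G5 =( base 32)e5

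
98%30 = 8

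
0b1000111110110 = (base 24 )7ne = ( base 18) E38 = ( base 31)4OA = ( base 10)4598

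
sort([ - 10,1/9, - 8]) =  [ - 10 , - 8,1/9 ]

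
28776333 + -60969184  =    -  32192851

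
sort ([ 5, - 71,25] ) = [-71 , 5, 25]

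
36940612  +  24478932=61419544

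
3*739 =2217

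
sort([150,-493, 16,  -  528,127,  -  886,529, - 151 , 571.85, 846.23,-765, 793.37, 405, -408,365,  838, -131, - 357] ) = [-886,  -  765,  -  528, - 493, - 408,-357, - 151,-131, 16,127, 150, 365, 405,529,571.85,793.37, 838,846.23 ] 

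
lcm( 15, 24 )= 120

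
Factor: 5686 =2^1*2843^1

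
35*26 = 910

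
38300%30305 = 7995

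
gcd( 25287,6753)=3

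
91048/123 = 91048/123  =  740.23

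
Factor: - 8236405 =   -  5^1*19^1*181^1*479^1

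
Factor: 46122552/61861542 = 2^2*3^1*7^1*91513^1 *10310257^( - 1) = 7687092/10310257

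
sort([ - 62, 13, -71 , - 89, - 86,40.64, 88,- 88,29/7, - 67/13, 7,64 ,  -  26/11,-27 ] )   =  [ - 89, - 88, - 86, - 71, - 62, - 27, - 67/13, -26/11, 29/7,7, 13,40.64, 64,  88 ] 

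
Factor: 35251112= 2^3 * 13^1*67^1*5059^1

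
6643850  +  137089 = 6780939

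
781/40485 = 781/40485=0.02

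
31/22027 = 31/22027 = 0.00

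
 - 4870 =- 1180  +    -  3690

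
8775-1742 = 7033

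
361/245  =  361/245 = 1.47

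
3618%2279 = 1339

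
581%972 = 581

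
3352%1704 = 1648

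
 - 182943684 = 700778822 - 883722506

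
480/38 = 240/19=12.63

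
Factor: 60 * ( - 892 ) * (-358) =2^5*3^1*5^1*179^1 * 223^1 = 19160160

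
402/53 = 402/53=7.58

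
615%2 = 1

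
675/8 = 84 + 3/8 = 84.38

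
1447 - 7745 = -6298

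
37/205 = 37/205 = 0.18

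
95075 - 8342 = 86733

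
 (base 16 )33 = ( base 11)47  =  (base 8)63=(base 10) 51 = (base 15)36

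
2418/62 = 39 = 39.00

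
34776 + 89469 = 124245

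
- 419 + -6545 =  - 6964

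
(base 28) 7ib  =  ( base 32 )5rj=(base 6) 43443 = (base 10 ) 6003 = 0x1773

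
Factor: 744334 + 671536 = 2^1*5^1*141587^1=1415870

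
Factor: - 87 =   -  3^1* 29^1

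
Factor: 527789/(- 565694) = -2^ ( - 1 ) * 282847^( - 1 )*527789^1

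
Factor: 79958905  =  5^1 *13^1 * 17^1*269^2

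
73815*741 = 54696915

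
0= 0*37713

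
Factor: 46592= 2^9*7^1 * 13^1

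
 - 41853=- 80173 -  - 38320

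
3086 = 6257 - 3171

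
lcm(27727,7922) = 55454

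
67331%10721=3005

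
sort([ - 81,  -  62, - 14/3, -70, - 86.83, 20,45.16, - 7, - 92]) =[ - 92, - 86.83, - 81, - 70, - 62, - 7, - 14/3,  20, 45.16 ]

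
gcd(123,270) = 3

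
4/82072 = 1/20518 = 0.00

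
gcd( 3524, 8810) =1762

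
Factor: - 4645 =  - 5^1* 929^1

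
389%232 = 157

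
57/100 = 57/100 = 0.57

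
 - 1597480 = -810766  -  786714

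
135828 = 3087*44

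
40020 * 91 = 3641820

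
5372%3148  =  2224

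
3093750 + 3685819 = 6779569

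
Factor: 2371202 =2^1 * 1185601^1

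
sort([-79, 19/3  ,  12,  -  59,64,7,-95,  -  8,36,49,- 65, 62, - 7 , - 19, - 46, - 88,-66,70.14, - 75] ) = [-95, - 88, - 79 ,- 75, - 66 , - 65, - 59,- 46, - 19, -8,-7, 19/3,7, 12,36, 49 , 62 , 64,70.14] 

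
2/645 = 2/645  =  0.00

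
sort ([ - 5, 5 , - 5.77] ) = [ - 5.77 , - 5,  5] 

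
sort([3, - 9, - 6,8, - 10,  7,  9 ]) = [  -  10, - 9, - 6,3,  7, 8,9 ]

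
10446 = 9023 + 1423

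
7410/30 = 247 = 247.00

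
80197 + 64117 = 144314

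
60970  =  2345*26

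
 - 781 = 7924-8705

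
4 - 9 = -5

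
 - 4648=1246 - 5894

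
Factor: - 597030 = -2^1 * 3^1*5^1*7^1*2843^1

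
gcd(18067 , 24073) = 7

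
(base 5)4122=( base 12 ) 389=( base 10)537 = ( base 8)1031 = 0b1000011001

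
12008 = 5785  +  6223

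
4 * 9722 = 38888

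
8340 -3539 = 4801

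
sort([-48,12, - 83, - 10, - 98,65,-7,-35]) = [  -  98, - 83, - 48, - 35, - 10,-7,12,65]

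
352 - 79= 273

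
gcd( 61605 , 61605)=61605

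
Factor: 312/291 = 2^3*13^1*97^ ( - 1 )= 104/97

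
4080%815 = 5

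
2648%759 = 371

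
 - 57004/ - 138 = 413 + 5/69 = 413.07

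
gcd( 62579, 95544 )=1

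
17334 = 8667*2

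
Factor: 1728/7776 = 2^1*3^( - 2)= 2/9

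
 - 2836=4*(-709 )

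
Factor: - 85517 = -85517^1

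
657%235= 187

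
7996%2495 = 511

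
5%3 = 2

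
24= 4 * 6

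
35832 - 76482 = -40650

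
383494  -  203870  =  179624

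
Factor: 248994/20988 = 2^ (-1)*3^2*11^ ( -1)*29^1 = 261/22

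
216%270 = 216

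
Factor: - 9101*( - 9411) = 85649511=3^1*19^1*479^1*3137^1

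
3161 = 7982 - 4821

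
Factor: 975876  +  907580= 2^6*29429^1= 1883456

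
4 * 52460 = 209840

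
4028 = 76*53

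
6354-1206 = 5148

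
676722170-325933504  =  350788666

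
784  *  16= 12544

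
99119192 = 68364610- - 30754582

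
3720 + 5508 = 9228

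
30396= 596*51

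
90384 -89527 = 857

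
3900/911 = 3900/911= 4.28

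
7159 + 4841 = 12000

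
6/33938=3/16969  =  0.00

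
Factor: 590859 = 3^2*65651^1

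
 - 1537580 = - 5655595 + 4118015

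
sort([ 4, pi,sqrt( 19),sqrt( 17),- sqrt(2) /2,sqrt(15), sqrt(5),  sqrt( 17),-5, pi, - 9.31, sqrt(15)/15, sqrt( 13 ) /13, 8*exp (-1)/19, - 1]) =[ - 9.31, -5,-1, - sqrt (2)/2, 8*exp(-1)/19,sqrt(15 ) /15, sqrt( 13)/13, sqrt( 5 ),pi, pi , sqrt(15), 4, sqrt( 17), sqrt(17 ),sqrt(19)]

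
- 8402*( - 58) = 487316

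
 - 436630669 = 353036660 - 789667329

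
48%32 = 16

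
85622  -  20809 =64813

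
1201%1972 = 1201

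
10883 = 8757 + 2126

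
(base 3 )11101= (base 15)7D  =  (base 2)1110110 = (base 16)76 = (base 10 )118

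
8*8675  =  69400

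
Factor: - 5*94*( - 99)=2^1*3^2*5^1*11^1*47^1= 46530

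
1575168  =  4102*384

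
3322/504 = 1661/252 = 6.59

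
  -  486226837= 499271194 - 985498031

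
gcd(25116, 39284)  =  644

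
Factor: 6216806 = 2^1*313^1 * 9931^1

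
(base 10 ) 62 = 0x3E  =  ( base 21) 2K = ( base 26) 2A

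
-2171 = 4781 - 6952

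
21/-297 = -1+92/99 = -  0.07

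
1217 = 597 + 620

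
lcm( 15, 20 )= 60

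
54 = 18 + 36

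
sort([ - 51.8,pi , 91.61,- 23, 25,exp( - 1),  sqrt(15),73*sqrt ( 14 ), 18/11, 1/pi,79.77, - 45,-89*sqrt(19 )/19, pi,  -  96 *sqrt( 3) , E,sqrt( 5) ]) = [ - 96*sqrt( 3),- 51.8, - 45, - 23, - 89*sqrt ( 19 )/19,1/pi,exp( - 1),18/11,sqrt ( 5),E,pi, pi,sqrt(15 ),25,  79.77, 91.61,73 * sqrt ( 14)]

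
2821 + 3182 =6003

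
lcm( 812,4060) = 4060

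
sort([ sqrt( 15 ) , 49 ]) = [ sqrt( 15), 49 ]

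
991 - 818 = 173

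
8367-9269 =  - 902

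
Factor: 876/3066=2^1*7^( - 1)=2/7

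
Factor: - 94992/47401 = - 2^4*3^1*107^( - 1)*443^( - 1 )*1979^1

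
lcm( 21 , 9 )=63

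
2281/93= 24 + 49/93 = 24.53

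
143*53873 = 7703839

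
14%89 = 14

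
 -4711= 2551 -7262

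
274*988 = 270712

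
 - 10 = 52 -62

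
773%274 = 225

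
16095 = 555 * 29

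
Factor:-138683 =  - 138683^1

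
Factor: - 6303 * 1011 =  - 6372333 = -3^2* 11^1*191^1*337^1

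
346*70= 24220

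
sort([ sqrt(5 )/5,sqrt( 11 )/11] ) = [ sqrt( 11 ) /11,sqrt( 5)/5]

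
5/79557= 5/79557  =  0.00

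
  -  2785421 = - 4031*691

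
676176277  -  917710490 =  - 241534213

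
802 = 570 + 232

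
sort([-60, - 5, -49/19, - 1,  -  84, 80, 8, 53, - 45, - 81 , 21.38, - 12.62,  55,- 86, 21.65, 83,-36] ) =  [- 86,-84,- 81,-60 , - 45,  -  36, - 12.62,-5, - 49/19, - 1,8,21.38, 21.65,53, 55,  80, 83]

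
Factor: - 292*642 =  - 187464 = -2^3*3^1*73^1*107^1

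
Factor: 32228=2^2*7^1* 1151^1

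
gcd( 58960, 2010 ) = 670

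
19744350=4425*4462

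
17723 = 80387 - 62664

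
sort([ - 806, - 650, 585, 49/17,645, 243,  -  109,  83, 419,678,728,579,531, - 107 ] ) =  [ - 806, - 650,-109, - 107,  49/17, 83 , 243, 419,531,579, 585,645,678,728]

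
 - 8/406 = -1 + 199/203 = -  0.02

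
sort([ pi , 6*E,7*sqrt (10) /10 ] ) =[7 * sqrt( 10)/10,pi, 6*E]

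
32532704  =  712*45692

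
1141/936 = 1+205/936=1.22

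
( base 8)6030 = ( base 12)1960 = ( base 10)3096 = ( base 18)9a0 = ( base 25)4NL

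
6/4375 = 6/4375 = 0.00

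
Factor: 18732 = 2^2 * 3^1*7^1 * 223^1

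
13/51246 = 1/3942 = 0.00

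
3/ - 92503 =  - 1 + 92500/92503 = -  0.00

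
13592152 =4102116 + 9490036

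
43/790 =43/790 = 0.05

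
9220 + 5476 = 14696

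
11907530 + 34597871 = 46505401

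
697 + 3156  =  3853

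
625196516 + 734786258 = 1359982774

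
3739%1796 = 147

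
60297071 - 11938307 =48358764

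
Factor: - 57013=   -  11^1*71^1*73^1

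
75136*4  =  300544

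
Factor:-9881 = -41^1 * 241^1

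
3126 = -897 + 4023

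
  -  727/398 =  - 727/398 = - 1.83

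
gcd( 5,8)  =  1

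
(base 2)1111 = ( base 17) F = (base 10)15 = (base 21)F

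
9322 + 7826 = 17148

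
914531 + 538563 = 1453094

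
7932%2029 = 1845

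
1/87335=1/87335= 0.00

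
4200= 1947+2253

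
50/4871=50/4871 = 0.01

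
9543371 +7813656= 17357027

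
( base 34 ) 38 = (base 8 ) 156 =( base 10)110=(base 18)62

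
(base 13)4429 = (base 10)9499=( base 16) 251B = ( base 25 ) F4O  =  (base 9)14024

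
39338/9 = 4370+ 8/9 = 4370.89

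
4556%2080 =396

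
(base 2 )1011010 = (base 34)2m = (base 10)90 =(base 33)2O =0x5a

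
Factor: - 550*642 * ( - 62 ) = 2^3 * 3^1 * 5^2 * 11^1  *  31^1*107^1=21892200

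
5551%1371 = 67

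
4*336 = 1344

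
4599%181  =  74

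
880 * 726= 638880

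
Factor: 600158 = 2^1*13^1*41^1*563^1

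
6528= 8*816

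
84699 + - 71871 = 12828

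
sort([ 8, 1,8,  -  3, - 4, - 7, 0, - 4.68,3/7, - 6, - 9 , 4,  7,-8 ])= [ - 9,  -  8,  -  7,-6, - 4.68, - 4, - 3,0,3/7, 1,4 , 7,8, 8]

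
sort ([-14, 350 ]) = [ - 14, 350] 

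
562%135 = 22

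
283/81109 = 283/81109 = 0.00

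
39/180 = 13/60=0.22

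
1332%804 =528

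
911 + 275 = 1186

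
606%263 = 80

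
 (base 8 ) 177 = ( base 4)1333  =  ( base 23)5c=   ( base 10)127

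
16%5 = 1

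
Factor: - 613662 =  - 2^1*3^1 * 7^1*19^1*769^1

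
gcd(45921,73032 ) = 3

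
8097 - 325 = 7772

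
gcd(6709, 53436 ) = 1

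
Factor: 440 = 2^3 * 5^1*11^1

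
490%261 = 229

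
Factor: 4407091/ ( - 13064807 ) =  - 7^(  -  1 )*13^1 * 107^( - 1 ) *263^1 * 1289^1*17443^(-1) 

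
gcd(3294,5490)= 1098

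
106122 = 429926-323804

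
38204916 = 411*92956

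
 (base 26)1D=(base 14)2B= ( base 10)39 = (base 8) 47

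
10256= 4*2564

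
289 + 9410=9699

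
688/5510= 344/2755  =  0.12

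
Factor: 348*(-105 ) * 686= - 25066440= - 2^3*3^2*5^1*7^4*29^1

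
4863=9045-4182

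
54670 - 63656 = - 8986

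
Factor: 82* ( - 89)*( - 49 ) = 2^1*7^2*41^1 * 89^1  =  357602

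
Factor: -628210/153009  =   - 2^1*3^( - 4 ) * 5^1 *11^1*1889^( - 1)*5711^1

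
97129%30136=6721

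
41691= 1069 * 39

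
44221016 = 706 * 62636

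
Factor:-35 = -5^1*7^1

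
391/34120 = 391/34120= 0.01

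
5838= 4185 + 1653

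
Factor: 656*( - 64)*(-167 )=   7011328 = 2^10*41^1*167^1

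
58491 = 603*97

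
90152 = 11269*8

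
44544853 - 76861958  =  -32317105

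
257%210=47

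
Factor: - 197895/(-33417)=835/141= 3^( - 1)*5^1*47^( - 1 ) * 167^1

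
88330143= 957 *92299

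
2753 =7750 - 4997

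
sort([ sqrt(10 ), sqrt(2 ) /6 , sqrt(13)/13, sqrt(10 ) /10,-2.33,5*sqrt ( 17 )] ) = [ - 2.33, sqrt(2 ) /6,sqrt(13 )/13,sqrt(10) /10, sqrt ( 10 ),  5*sqrt( 17 )]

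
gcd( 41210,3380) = 130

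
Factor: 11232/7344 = 26/17 =2^1*13^1*17^( - 1)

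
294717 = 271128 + 23589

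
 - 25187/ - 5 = 25187/5  =  5037.40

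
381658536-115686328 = 265972208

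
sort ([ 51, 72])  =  [51, 72 ]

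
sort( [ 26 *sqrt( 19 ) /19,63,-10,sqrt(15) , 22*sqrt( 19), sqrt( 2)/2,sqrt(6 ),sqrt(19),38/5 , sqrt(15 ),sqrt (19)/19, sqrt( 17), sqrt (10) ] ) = [ - 10, sqrt (19 )/19,sqrt( 2) /2,  sqrt(6), sqrt( 10),sqrt(15 ), sqrt ( 15) , sqrt( 17), sqrt( 19 ), 26*sqrt( 19)/19,38/5, 63, 22*sqrt( 19)]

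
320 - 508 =- 188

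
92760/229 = 405 + 15/229= 405.07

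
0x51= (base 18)49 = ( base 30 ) 2l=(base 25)36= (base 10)81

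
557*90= 50130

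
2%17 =2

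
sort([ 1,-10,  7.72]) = [  -  10, 1, 7.72]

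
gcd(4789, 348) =1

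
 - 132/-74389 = 132/74389  =  0.00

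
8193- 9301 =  - 1108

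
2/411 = 2/411= 0.00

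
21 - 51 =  - 30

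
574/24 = 23 + 11/12 = 23.92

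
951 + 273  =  1224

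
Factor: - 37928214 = -2^1*3^2*61^1 * 34543^1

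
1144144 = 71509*16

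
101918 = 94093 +7825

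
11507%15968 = 11507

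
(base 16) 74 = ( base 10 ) 116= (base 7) 224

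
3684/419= 3684/419 =8.79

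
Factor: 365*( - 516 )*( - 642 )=120914280  =  2^3*3^2*5^1*43^1*73^1*107^1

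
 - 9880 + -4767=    - 14647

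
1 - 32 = -31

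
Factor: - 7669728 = - 2^5*3^4*11^1*269^1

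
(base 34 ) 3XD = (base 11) 3505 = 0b1000111111011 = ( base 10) 4603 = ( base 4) 1013323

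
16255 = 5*3251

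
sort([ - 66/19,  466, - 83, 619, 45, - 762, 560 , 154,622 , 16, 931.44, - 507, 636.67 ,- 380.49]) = [ - 762, -507, - 380.49, - 83, - 66/19 , 16, 45, 154,466, 560 , 619,622, 636.67,931.44]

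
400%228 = 172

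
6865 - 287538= - 280673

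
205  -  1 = 204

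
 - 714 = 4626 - 5340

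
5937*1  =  5937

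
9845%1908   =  305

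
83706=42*1993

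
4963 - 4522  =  441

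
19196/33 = 19196/33 = 581.70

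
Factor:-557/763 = -7^ ( - 1 ) * 109^( - 1)*557^1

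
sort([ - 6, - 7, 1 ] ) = [ - 7, - 6 , 1 ] 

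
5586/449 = 12 +198/449 = 12.44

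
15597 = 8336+7261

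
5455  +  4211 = 9666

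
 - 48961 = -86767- - 37806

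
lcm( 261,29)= 261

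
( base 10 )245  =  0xF5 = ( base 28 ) 8L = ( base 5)1440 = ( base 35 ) 70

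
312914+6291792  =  6604706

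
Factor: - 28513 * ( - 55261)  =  73^1*757^1  *  28513^1 = 1575656893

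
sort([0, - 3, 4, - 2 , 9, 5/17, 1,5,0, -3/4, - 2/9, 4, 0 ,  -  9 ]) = [ - 9,- 3, - 2, - 3/4, -2/9,0, 0, 0, 5/17, 1, 4, 4,  5, 9 ]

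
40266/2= 20133 = 20133.00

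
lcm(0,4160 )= 0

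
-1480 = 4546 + - 6026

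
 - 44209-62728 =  - 106937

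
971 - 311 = 660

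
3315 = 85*39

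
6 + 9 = 15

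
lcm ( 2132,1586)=130052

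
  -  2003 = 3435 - 5438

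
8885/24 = 370 + 5/24 =370.21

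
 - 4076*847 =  - 3452372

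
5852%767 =483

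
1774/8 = 221 + 3/4 = 221.75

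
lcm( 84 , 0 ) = 0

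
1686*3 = 5058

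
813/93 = 271/31 = 8.74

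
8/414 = 4/207 = 0.02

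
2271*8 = 18168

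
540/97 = 5 +55/97 = 5.57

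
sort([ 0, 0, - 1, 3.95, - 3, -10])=[-10, - 3, - 1, 0,  0,  3.95 ] 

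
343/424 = 343/424 = 0.81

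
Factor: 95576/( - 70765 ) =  - 2^3*5^ ( - 1 )*13^1*919^1 *14153^( - 1) 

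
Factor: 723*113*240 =2^4*3^2*5^1*113^1*241^1  =  19607760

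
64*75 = 4800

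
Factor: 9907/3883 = 11^(  -  1 )*353^( - 1)*9907^1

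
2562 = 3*854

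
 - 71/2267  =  -71/2267=- 0.03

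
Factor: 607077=3^2*67453^1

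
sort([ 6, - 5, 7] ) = [ - 5, 6,7]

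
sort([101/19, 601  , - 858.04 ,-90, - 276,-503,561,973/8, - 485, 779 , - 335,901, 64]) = [ -858.04,-503, -485,-335  ,-276, - 90,  101/19,64,973/8,561 , 601 , 779,901] 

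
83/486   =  83/486= 0.17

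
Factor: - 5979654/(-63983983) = 2^1*3^2*7^( - 1)*332203^1*9140569^( - 1 )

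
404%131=11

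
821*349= 286529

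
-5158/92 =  - 57 + 43/46 = - 56.07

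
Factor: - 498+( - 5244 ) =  - 5742= - 2^1 * 3^2*11^1*29^1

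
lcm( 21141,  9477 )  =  274833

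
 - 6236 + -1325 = -7561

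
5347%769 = 733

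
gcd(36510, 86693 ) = 1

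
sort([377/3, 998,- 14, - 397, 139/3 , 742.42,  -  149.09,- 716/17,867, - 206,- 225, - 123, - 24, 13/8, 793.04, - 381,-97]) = [ - 397 ,  -  381, - 225, - 206, - 149.09,-123, - 97,  -  716/17, - 24, - 14 , 13/8,139/3, 377/3,742.42,793.04,867, 998 ] 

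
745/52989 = 745/52989 = 0.01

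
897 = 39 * 23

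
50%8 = 2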